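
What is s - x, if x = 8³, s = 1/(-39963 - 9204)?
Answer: -25173505/49167 ≈ -512.00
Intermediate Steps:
s = -1/49167 (s = 1/(-49167) = -1/49167 ≈ -2.0339e-5)
x = 512
s - x = -1/49167 - 1*512 = -1/49167 - 512 = -25173505/49167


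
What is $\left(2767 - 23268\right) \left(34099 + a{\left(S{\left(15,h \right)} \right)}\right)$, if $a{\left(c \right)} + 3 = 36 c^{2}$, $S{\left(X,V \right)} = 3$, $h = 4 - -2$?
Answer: $-705644420$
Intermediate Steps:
$h = 6$ ($h = 4 + 2 = 6$)
$a{\left(c \right)} = -3 + 36 c^{2}$
$\left(2767 - 23268\right) \left(34099 + a{\left(S{\left(15,h \right)} \right)}\right) = \left(2767 - 23268\right) \left(34099 - \left(3 - 36 \cdot 3^{2}\right)\right) = - 20501 \left(34099 + \left(-3 + 36 \cdot 9\right)\right) = - 20501 \left(34099 + \left(-3 + 324\right)\right) = - 20501 \left(34099 + 321\right) = \left(-20501\right) 34420 = -705644420$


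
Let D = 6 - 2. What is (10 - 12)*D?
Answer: -8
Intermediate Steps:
D = 4
(10 - 12)*D = (10 - 12)*4 = -2*4 = -8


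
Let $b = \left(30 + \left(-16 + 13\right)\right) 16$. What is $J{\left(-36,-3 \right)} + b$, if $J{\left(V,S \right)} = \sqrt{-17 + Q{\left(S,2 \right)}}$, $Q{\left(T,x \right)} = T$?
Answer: $432 + 2 i \sqrt{5} \approx 432.0 + 4.4721 i$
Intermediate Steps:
$J{\left(V,S \right)} = \sqrt{-17 + S}$
$b = 432$ ($b = \left(30 - 3\right) 16 = 27 \cdot 16 = 432$)
$J{\left(-36,-3 \right)} + b = \sqrt{-17 - 3} + 432 = \sqrt{-20} + 432 = 2 i \sqrt{5} + 432 = 432 + 2 i \sqrt{5}$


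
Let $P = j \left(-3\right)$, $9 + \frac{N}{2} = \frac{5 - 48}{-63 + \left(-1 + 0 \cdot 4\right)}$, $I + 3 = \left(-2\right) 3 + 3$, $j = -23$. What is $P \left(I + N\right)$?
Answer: $- \frac{50025}{32} \approx -1563.3$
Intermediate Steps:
$I = -6$ ($I = -3 + \left(\left(-2\right) 3 + 3\right) = -3 + \left(-6 + 3\right) = -3 - 3 = -6$)
$N = - \frac{533}{32}$ ($N = -18 + 2 \frac{5 - 48}{-63 + \left(-1 + 0 \cdot 4\right)} = -18 + 2 \left(- \frac{43}{-63 + \left(-1 + 0\right)}\right) = -18 + 2 \left(- \frac{43}{-63 - 1}\right) = -18 + 2 \left(- \frac{43}{-64}\right) = -18 + 2 \left(\left(-43\right) \left(- \frac{1}{64}\right)\right) = -18 + 2 \cdot \frac{43}{64} = -18 + \frac{43}{32} = - \frac{533}{32} \approx -16.656$)
$P = 69$ ($P = \left(-23\right) \left(-3\right) = 69$)
$P \left(I + N\right) = 69 \left(-6 - \frac{533}{32}\right) = 69 \left(- \frac{725}{32}\right) = - \frac{50025}{32}$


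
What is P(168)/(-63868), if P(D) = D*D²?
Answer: -169344/2281 ≈ -74.241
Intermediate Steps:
P(D) = D³
P(168)/(-63868) = 168³/(-63868) = 4741632*(-1/63868) = -169344/2281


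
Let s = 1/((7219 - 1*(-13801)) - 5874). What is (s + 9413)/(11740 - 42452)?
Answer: -142569299/465163952 ≈ -0.30649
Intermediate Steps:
s = 1/15146 (s = 1/((7219 + 13801) - 5874) = 1/(21020 - 5874) = 1/15146 ≈ 6.6024e-5)
(s + 9413)/(11740 - 42452) = (1/15146 + 9413)/(11740 - 42452) = (142569299/15146)/(-30712) = (142569299/15146)*(-1/30712) = -142569299/465163952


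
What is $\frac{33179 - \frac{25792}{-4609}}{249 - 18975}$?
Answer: $- \frac{50982601}{28769378} \approx -1.7721$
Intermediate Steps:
$\frac{33179 - \frac{25792}{-4609}}{249 - 18975} = \frac{33179 - - \frac{25792}{4609}}{-18726} = \left(33179 + \frac{25792}{4609}\right) \left(- \frac{1}{18726}\right) = \frac{152947803}{4609} \left(- \frac{1}{18726}\right) = - \frac{50982601}{28769378}$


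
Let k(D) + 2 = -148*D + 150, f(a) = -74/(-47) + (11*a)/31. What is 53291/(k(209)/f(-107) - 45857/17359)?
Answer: 49052285818725/776159299967 ≈ 63.199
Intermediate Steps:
f(a) = 74/47 + 11*a/31 (f(a) = -74*(-1/47) + (11*a)*(1/31) = 74/47 + 11*a/31)
k(D) = 148 - 148*D (k(D) = -2 + (-148*D + 150) = -2 + (150 - 148*D) = 148 - 148*D)
53291/(k(209)/f(-107) - 45857/17359) = 53291/((148 - 148*209)/(74/47 + (11/31)*(-107)) - 45857/17359) = 53291/((148 - 30932)/(74/47 - 1177/31) - 45857*1/17359) = 53291/(-30784/(-53025/1457) - 45857/17359) = 53291/(-30784*(-1457/53025) - 45857/17359) = 53291/(44852288/53025 - 45857/17359) = 53291/(776159299967/920460975) = 53291*(920460975/776159299967) = 49052285818725/776159299967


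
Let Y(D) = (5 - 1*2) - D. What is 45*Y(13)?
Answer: -450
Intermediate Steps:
Y(D) = 3 - D (Y(D) = (5 - 2) - D = 3 - D)
45*Y(13) = 45*(3 - 1*13) = 45*(3 - 13) = 45*(-10) = -450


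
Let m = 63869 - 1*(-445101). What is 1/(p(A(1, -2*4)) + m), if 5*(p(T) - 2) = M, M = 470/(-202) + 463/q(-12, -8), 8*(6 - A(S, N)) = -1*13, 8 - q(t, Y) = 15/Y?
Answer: 39895/20305793479 ≈ 1.9647e-6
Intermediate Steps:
q(t, Y) = 8 - 15/Y
A(S, N) = 61/8 (A(S, N) = 6 - (-1)*13/8 = 6 - 1/8*(-13) = 6 + 13/8 = 61/8)
m = 508970 (m = 63869 + 445101 = 508970)
M = 355539/7979 (M = 470/(-202) + 463/(8 - 15/(-8)) = 470*(-1/202) + 463/(8 - 15*(-1/8)) = -235/101 + 463/(8 + 15/8) = -235/101 + 463/(79/8) = -235/101 + 463*(8/79) = -235/101 + 3704/79 = 355539/7979 ≈ 44.559)
p(T) = 435329/39895 (p(T) = 2 + (1/5)*(355539/7979) = 2 + 355539/39895 = 435329/39895)
1/(p(A(1, -2*4)) + m) = 1/(435329/39895 + 508970) = 1/(20305793479/39895) = 39895/20305793479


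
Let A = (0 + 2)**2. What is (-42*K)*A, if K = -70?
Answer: 11760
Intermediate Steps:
A = 4 (A = 2**2 = 4)
(-42*K)*A = -42*(-70)*4 = 2940*4 = 11760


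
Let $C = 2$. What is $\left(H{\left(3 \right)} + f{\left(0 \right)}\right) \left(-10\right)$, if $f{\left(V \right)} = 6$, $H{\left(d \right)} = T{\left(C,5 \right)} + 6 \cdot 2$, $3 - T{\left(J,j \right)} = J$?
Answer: $-190$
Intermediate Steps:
$T{\left(J,j \right)} = 3 - J$
$H{\left(d \right)} = 13$ ($H{\left(d \right)} = \left(3 - 2\right) + 6 \cdot 2 = \left(3 - 2\right) + 12 = 1 + 12 = 13$)
$\left(H{\left(3 \right)} + f{\left(0 \right)}\right) \left(-10\right) = \left(13 + 6\right) \left(-10\right) = 19 \left(-10\right) = -190$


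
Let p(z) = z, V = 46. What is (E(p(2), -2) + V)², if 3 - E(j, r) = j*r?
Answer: 2809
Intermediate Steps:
E(j, r) = 3 - j*r
(E(p(2), -2) + V)² = ((3 - 1*2*(-2)) + 46)² = ((3 + 4) + 46)² = (7 + 46)² = 53² = 2809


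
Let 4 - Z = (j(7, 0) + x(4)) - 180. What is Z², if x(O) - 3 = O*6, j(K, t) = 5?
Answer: 23104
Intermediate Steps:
x(O) = 3 + 6*O (x(O) = 3 + O*6 = 3 + 6*O)
Z = 152 (Z = 4 - ((5 + (3 + 6*4)) - 180) = 4 - ((5 + (3 + 24)) - 180) = 4 - ((5 + 27) - 180) = 4 - (32 - 180) = 4 - 1*(-148) = 4 + 148 = 152)
Z² = 152² = 23104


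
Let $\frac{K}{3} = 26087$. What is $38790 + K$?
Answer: $117051$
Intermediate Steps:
$K = 78261$ ($K = 3 \cdot 26087 = 78261$)
$38790 + K = 38790 + 78261 = 117051$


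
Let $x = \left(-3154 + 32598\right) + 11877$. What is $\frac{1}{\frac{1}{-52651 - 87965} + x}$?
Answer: $\frac{140616}{5810393735} \approx 2.4201 \cdot 10^{-5}$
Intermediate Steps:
$x = 41321$ ($x = 29444 + 11877 = 41321$)
$\frac{1}{\frac{1}{-52651 - 87965} + x} = \frac{1}{\frac{1}{-52651 - 87965} + 41321} = \frac{1}{\frac{1}{-140616} + 41321} = \frac{1}{- \frac{1}{140616} + 41321} = \frac{1}{\frac{5810393735}{140616}} = \frac{140616}{5810393735}$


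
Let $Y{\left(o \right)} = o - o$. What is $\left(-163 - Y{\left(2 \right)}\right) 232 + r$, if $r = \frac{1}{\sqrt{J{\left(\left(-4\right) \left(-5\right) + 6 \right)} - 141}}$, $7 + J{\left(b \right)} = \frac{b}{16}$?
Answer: $-37816 - \frac{2 i \sqrt{2342}}{1171} \approx -37816.0 - 0.082654 i$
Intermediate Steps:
$Y{\left(o \right)} = 0$
$J{\left(b \right)} = -7 + \frac{b}{16}$
$r = - \frac{2 i \sqrt{2342}}{1171}$ ($r = \frac{1}{\sqrt{\left(-7 + \frac{\left(-4\right) \left(-5\right) + 6}{16}\right) - 141}} = \frac{1}{\sqrt{\left(-7 + \frac{20 + 6}{16}\right) - 141}} = \frac{1}{\sqrt{\left(-7 + \frac{1}{16} \cdot 26\right) - 141}} = \frac{1}{\sqrt{\left(-7 + \frac{13}{8}\right) - 141}} = \frac{1}{\sqrt{- \frac{43}{8} - 141}} = \frac{1}{\sqrt{- \frac{1171}{8}}} = \frac{1}{\frac{1}{4} i \sqrt{2342}} = - \frac{2 i \sqrt{2342}}{1171} \approx - 0.082654 i$)
$\left(-163 - Y{\left(2 \right)}\right) 232 + r = \left(-163 - 0\right) 232 - \frac{2 i \sqrt{2342}}{1171} = \left(-163 + 0\right) 232 - \frac{2 i \sqrt{2342}}{1171} = \left(-163\right) 232 - \frac{2 i \sqrt{2342}}{1171} = -37816 - \frac{2 i \sqrt{2342}}{1171}$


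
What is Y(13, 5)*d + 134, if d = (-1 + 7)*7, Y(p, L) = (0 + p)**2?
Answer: 7232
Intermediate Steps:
Y(p, L) = p**2
d = 42 (d = 6*7 = 42)
Y(13, 5)*d + 134 = 13**2*42 + 134 = 169*42 + 134 = 7098 + 134 = 7232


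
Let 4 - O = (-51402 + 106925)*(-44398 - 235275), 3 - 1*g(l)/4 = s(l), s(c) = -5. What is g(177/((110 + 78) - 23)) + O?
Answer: 15528284015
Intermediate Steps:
g(l) = 32 (g(l) = 12 - 4*(-5) = 12 + 20 = 32)
O = 15528283983 (O = 4 - (-51402 + 106925)*(-44398 - 235275) = 4 - 55523*(-279673) = 4 - 1*(-15528283979) = 4 + 15528283979 = 15528283983)
g(177/((110 + 78) - 23)) + O = 32 + 15528283983 = 15528284015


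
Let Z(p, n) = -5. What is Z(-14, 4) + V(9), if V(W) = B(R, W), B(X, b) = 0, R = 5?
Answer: -5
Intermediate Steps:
V(W) = 0
Z(-14, 4) + V(9) = -5 + 0 = -5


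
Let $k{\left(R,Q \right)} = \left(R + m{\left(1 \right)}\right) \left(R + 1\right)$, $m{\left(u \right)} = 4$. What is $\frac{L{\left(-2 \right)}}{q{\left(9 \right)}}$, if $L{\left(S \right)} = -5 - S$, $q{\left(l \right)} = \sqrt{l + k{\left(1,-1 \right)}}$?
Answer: $- \frac{3 \sqrt{19}}{19} \approx -0.68825$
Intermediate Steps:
$k{\left(R,Q \right)} = \left(1 + R\right) \left(4 + R\right)$ ($k{\left(R,Q \right)} = \left(R + 4\right) \left(R + 1\right) = \left(4 + R\right) \left(1 + R\right) = \left(1 + R\right) \left(4 + R\right)$)
$q{\left(l \right)} = \sqrt{10 + l}$ ($q{\left(l \right)} = \sqrt{l + \left(4 + 1^{2} + 5 \cdot 1\right)} = \sqrt{l + \left(4 + 1 + 5\right)} = \sqrt{l + 10} = \sqrt{10 + l}$)
$\frac{L{\left(-2 \right)}}{q{\left(9 \right)}} = \frac{-5 - -2}{\sqrt{10 + 9}} = \frac{-5 + 2}{\sqrt{19}} = - 3 \frac{\sqrt{19}}{19} = - \frac{3 \sqrt{19}}{19}$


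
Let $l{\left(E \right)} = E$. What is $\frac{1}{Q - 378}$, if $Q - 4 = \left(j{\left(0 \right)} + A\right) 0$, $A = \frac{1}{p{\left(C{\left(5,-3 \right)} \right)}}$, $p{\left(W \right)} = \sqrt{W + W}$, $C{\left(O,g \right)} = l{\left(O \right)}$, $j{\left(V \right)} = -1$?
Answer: $- \frac{1}{374} \approx -0.0026738$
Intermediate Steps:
$C{\left(O,g \right)} = O$
$p{\left(W \right)} = \sqrt{2} \sqrt{W}$ ($p{\left(W \right)} = \sqrt{2 W} = \sqrt{2} \sqrt{W}$)
$A = \frac{\sqrt{10}}{10}$ ($A = \frac{1}{\sqrt{2} \sqrt{5}} = \frac{1}{\sqrt{10}} = \frac{\sqrt{10}}{10} \approx 0.31623$)
$Q = 4$ ($Q = 4 + \left(-1 + \frac{\sqrt{10}}{10}\right) 0 = 4 + 0 = 4$)
$\frac{1}{Q - 378} = \frac{1}{4 - 378} = \frac{1}{-374} = - \frac{1}{374}$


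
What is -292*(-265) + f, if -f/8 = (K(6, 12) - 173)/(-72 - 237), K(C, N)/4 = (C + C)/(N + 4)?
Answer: 23909060/309 ≈ 77376.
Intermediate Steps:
K(C, N) = 8*C/(4 + N) (K(C, N) = 4*((C + C)/(N + 4)) = 4*((2*C)/(4 + N)) = 4*(2*C/(4 + N)) = 8*C/(4 + N))
f = -1360/309 (f = -8*(8*6/(4 + 12) - 173)/(-72 - 237) = -8*(8*6/16 - 173)/(-309) = -8*(8*6*(1/16) - 173)*(-1)/309 = -8*(3 - 173)*(-1)/309 = -(-1360)*(-1)/309 = -8*170/309 = -1360/309 ≈ -4.4013)
-292*(-265) + f = -292*(-265) - 1360/309 = 77380 - 1360/309 = 23909060/309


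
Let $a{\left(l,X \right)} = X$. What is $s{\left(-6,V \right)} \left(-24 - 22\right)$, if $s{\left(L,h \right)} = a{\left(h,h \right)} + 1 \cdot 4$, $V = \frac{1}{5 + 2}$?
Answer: $- \frac{1334}{7} \approx -190.57$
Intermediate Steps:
$V = \frac{1}{7} \approx 0.14286$
$s{\left(L,h \right)} = 4 + h$ ($s{\left(L,h \right)} = h + 1 \cdot 4 = h + 4 = 4 + h$)
$s{\left(-6,V \right)} \left(-24 - 22\right) = \left(4 + \frac{1}{7}\right) \left(-24 - 22\right) = \frac{29}{7} \left(-46\right) = - \frac{1334}{7}$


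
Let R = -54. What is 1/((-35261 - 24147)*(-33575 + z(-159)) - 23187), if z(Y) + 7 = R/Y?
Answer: 53/105734792913 ≈ 5.0125e-10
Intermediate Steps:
z(Y) = -7 - 54/Y
1/((-35261 - 24147)*(-33575 + z(-159)) - 23187) = 1/((-35261 - 24147)*(-33575 + (-7 - 54/(-159))) - 23187) = 1/(-59408*(-33575 + (-7 - 54*(-1/159))) - 23187) = 1/(-59408*(-33575 + (-7 + 18/53)) - 23187) = 1/(-59408*(-33575 - 353/53) - 23187) = 1/(-59408*(-1779828/53) - 23187) = 1/(105736021824/53 - 23187) = 1/(105734792913/53) = 53/105734792913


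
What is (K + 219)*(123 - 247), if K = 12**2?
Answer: -45012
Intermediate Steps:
K = 144
(K + 219)*(123 - 247) = (144 + 219)*(123 - 247) = 363*(-124) = -45012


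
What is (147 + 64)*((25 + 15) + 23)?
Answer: 13293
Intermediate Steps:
(147 + 64)*((25 + 15) + 23) = 211*(40 + 23) = 211*63 = 13293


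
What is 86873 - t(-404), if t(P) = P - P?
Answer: 86873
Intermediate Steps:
t(P) = 0
86873 - t(-404) = 86873 - 1*0 = 86873 + 0 = 86873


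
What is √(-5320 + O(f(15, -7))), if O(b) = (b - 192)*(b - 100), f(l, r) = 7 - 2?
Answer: √12445 ≈ 111.56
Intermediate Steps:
f(l, r) = 5
O(b) = (-192 + b)*(-100 + b)
√(-5320 + O(f(15, -7))) = √(-5320 + (19200 + 5² - 292*5)) = √(-5320 + (19200 + 25 - 1460)) = √(-5320 + 17765) = √12445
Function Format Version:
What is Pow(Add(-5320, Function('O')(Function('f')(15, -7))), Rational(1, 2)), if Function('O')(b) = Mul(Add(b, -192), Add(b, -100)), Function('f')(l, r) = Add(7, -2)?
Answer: Pow(12445, Rational(1, 2)) ≈ 111.56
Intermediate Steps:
Function('f')(l, r) = 5
Function('O')(b) = Mul(Add(-192, b), Add(-100, b))
Pow(Add(-5320, Function('O')(Function('f')(15, -7))), Rational(1, 2)) = Pow(Add(-5320, Add(19200, Pow(5, 2), Mul(-292, 5))), Rational(1, 2)) = Pow(Add(-5320, Add(19200, 25, -1460)), Rational(1, 2)) = Pow(Add(-5320, 17765), Rational(1, 2)) = Pow(12445, Rational(1, 2))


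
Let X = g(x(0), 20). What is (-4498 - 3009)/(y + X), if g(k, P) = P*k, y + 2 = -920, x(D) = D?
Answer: 7507/922 ≈ 8.1421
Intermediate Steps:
y = -922 (y = -2 - 920 = -922)
X = 0 (X = 20*0 = 0)
(-4498 - 3009)/(y + X) = (-4498 - 3009)/(-922 + 0) = -7507/(-922) = -7507*(-1/922) = 7507/922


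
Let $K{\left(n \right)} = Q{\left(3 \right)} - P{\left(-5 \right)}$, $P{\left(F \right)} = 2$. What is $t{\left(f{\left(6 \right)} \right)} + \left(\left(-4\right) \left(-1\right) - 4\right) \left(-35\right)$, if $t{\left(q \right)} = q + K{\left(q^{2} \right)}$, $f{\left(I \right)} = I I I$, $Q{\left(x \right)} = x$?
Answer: $217$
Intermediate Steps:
$K{\left(n \right)} = 1$ ($K{\left(n \right)} = 3 - 2 = 1$)
$f{\left(I \right)} = I^{3}$ ($f{\left(I \right)} = I^{2} I = I^{3}$)
$t{\left(q \right)} = 1 + q$ ($t{\left(q \right)} = q + 1 = 1 + q$)
$t{\left(f{\left(6 \right)} \right)} + \left(\left(-4\right) \left(-1\right) - 4\right) \left(-35\right) = \left(1 + 6^{3}\right) + \left(\left(-4\right) \left(-1\right) - 4\right) \left(-35\right) = \left(1 + 216\right) + \left(4 - 4\right) \left(-35\right) = 217 + 0 \left(-35\right) = 217 + 0 = 217$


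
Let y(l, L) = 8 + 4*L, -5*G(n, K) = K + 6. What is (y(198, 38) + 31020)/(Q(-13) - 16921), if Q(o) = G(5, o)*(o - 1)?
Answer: -155900/84703 ≈ -1.8405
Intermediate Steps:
G(n, K) = -6/5 - K/5 (G(n, K) = -(K + 6)/5 = -(6 + K)/5 = -6/5 - K/5)
Q(o) = (-1 + o)*(-6/5 - o/5) (Q(o) = (-6/5 - o/5)*(o - 1) = (-6/5 - o/5)*(-1 + o) = (-1 + o)*(-6/5 - o/5))
(y(198, 38) + 31020)/(Q(-13) - 16921) = ((8 + 4*38) + 31020)/(-(-1 - 13)*(6 - 13)/5 - 16921) = ((8 + 152) + 31020)/(-⅕*(-14)*(-7) - 16921) = (160 + 31020)/(-98/5 - 16921) = 31180/(-84703/5) = 31180*(-5/84703) = -155900/84703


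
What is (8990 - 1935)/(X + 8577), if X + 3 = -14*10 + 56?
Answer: 1411/1698 ≈ 0.83098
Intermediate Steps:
X = -87 (X = -3 + (-14*10 + 56) = -3 + (-140 + 56) = -3 - 84 = -87)
(8990 - 1935)/(X + 8577) = (8990 - 1935)/(-87 + 8577) = 7055/8490 = 7055*(1/8490) = 1411/1698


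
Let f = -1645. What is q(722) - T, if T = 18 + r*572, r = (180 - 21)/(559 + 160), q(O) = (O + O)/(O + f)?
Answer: -96928706/663637 ≈ -146.06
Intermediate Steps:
q(O) = 2*O/(-1645 + O) (q(O) = (O + O)/(O - 1645) = (2*O)/(-1645 + O) = 2*O/(-1645 + O))
r = 159/719 ≈ 0.22114
T = 103890/719 (T = 18 + (159/719)*572 = 18 + 90948/719 = 103890/719 ≈ 144.49)
q(722) - T = 2*722/(-1645 + 722) - 1*103890/719 = 2*722/(-923) - 103890/719 = 2*722*(-1/923) - 103890/719 = -1444/923 - 103890/719 = -96928706/663637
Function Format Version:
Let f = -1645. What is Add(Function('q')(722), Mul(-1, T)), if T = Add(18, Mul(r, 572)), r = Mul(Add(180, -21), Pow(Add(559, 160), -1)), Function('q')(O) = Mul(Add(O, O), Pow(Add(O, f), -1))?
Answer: Rational(-96928706, 663637) ≈ -146.06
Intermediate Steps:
Function('q')(O) = Mul(2, O, Pow(Add(-1645, O), -1)) (Function('q')(O) = Mul(Add(O, O), Pow(Add(O, -1645), -1)) = Mul(Mul(2, O), Pow(Add(-1645, O), -1)) = Mul(2, O, Pow(Add(-1645, O), -1)))
r = Rational(159, 719) (r = Mul(159, Pow(719, -1)) = Mul(159, Rational(1, 719)) = Rational(159, 719) ≈ 0.22114)
T = Rational(103890, 719) (T = Add(18, Mul(Rational(159, 719), 572)) = Add(18, Rational(90948, 719)) = Rational(103890, 719) ≈ 144.49)
Add(Function('q')(722), Mul(-1, T)) = Add(Mul(2, 722, Pow(Add(-1645, 722), -1)), Mul(-1, Rational(103890, 719))) = Add(Mul(2, 722, Pow(-923, -1)), Rational(-103890, 719)) = Add(Mul(2, 722, Rational(-1, 923)), Rational(-103890, 719)) = Add(Rational(-1444, 923), Rational(-103890, 719)) = Rational(-96928706, 663637)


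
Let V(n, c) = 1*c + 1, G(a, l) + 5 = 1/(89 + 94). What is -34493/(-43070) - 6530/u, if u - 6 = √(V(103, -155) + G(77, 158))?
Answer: -76894616897/384227470 + 3265*I*√1331142/8921 ≈ -200.13 + 422.26*I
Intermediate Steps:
G(a, l) = -914/183 (G(a, l) = -5 + 1/(89 + 94) = -5 + 1/183 = -914/183)
V(n, c) = 1 + c (V(n, c) = c + 1 = 1 + c)
u = 6 + 2*I*√1331142/183 (u = 6 + √((1 - 155) - 914/183) = 6 + √(-154 - 914/183) = 6 + √(-29096/183) = 6 + 2*I*√1331142/183 ≈ 6.0 + 12.609*I)
-34493/(-43070) - 6530/u = -34493/(-43070) - 6530/(6 + 2*I*√1331142/183) = -34493*(-1/43070) - 6530/(6 + 2*I*√1331142/183) = 34493/43070 - 6530/(6 + 2*I*√1331142/183)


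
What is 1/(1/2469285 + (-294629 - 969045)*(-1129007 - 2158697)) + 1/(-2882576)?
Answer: -10258849932367327201/29571935120536228397489936 ≈ -3.4691e-7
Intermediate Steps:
1/(1/2469285 + (-294629 - 969045)*(-1129007 - 2158697)) + 1/(-2882576) = 1/(1/2469285 - 1263674*(-3287704)) - 1/2882576 = 1/(1/2469285 + 4154586064496) - 1/2882576 = 1/(10258857050269005361/2469285) - 1/2882576 = 2469285/10258857050269005361 - 1/2882576 = -10258849932367327201/29571935120536228397489936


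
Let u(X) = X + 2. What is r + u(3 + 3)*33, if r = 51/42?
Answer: 3713/14 ≈ 265.21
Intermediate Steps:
u(X) = 2 + X
r = 17/14 (r = 51*(1/42) = 17/14 ≈ 1.2143)
r + u(3 + 3)*33 = 17/14 + (2 + (3 + 3))*33 = 17/14 + (2 + 6)*33 = 17/14 + 8*33 = 17/14 + 264 = 3713/14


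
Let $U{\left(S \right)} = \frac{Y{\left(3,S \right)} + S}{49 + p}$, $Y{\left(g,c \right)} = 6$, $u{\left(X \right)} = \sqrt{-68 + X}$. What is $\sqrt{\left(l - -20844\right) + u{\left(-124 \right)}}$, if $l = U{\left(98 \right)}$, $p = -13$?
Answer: $\frac{\sqrt{187622 + 72 i \sqrt{3}}}{3} \approx 144.38 + 0.047984 i$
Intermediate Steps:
$U{\left(S \right)} = \frac{1}{6} + \frac{S}{36}$ ($U{\left(S \right)} = \frac{6 + S}{49 - 13} = \frac{6 + S}{36} = \left(6 + S\right) \frac{1}{36} = \frac{1}{6} + \frac{S}{36}$)
$l = \frac{26}{9}$ ($l = \frac{1}{6} + \frac{1}{36} \cdot 98 = \frac{1}{6} + \frac{49}{18} = \frac{26}{9} \approx 2.8889$)
$\sqrt{\left(l - -20844\right) + u{\left(-124 \right)}} = \sqrt{\left(\frac{26}{9} - -20844\right) + \sqrt{-68 - 124}} = \sqrt{\left(\frac{26}{9} + 20844\right) + \sqrt{-192}} = \sqrt{\frac{187622}{9} + 8 i \sqrt{3}}$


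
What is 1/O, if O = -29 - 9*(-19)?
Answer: 1/142 ≈ 0.0070423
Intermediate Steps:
O = 142 (O = -29 + 171 = 142)
1/O = 1/142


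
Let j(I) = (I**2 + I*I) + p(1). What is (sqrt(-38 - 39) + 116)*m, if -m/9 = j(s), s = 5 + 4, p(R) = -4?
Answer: -164952 - 1422*I*sqrt(77) ≈ -1.6495e+5 - 12478.0*I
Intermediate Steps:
s = 9
j(I) = -4 + 2*I**2 (j(I) = (I**2 + I*I) - 4 = (I**2 + I**2) - 4 = 2*I**2 - 4 = -4 + 2*I**2)
m = -1422 (m = -9*(-4 + 2*9**2) = -9*(-4 + 2*81) = -9*(-4 + 162) = -9*158 = -1422)
(sqrt(-38 - 39) + 116)*m = (sqrt(-38 - 39) + 116)*(-1422) = (sqrt(-77) + 116)*(-1422) = (I*sqrt(77) + 116)*(-1422) = (116 + I*sqrt(77))*(-1422) = -164952 - 1422*I*sqrt(77)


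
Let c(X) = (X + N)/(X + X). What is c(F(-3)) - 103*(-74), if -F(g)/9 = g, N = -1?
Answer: 205807/27 ≈ 7622.5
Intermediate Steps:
F(g) = -9*g
c(X) = (-1 + X)/(2*X) (c(X) = (X - 1)/(X + X) = (-1 + X)/((2*X)) = (-1 + X)*(1/(2*X)) = (-1 + X)/(2*X))
c(F(-3)) - 103*(-74) = (-1 - 9*(-3))/(2*((-9*(-3)))) - 103*(-74) = (½)*(-1 + 27)/27 + 7622 = (½)*(1/27)*26 + 7622 = 13/27 + 7622 = 205807/27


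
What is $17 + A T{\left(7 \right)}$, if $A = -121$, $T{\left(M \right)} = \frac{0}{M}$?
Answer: $17$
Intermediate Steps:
$T{\left(M \right)} = 0$
$17 + A T{\left(7 \right)} = 17 - 0 = 17 + 0 = 17$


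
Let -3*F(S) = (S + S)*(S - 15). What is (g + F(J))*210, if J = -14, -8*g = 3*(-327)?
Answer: -124355/4 ≈ -31089.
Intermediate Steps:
g = 981/8 (g = -3*(-327)/8 = -⅛*(-981) = 981/8 ≈ 122.63)
F(S) = -2*S*(-15 + S)/3 (F(S) = -(S + S)*(S - 15)/3 = -2*S*(-15 + S)/3)
(g + F(J))*210 = (981/8 + (⅔)*(-14)*(15 - 1*(-14)))*210 = (981/8 + (⅔)*(-14)*(15 + 14))*210 = (981/8 + (⅔)*(-14)*29)*210 = (981/8 - 812/3)*210 = -3553/24*210 = -124355/4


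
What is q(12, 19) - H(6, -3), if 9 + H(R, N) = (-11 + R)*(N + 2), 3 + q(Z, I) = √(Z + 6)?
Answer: 1 + 3*√2 ≈ 5.2426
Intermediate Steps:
q(Z, I) = -3 + √(6 + Z) (q(Z, I) = -3 + √(Z + 6) = -3 + √(6 + Z))
H(R, N) = -9 + (-11 + R)*(2 + N) (H(R, N) = -9 + (-11 + R)*(N + 2) = -9 + (-11 + R)*(2 + N))
q(12, 19) - H(6, -3) = (-3 + √(6 + 12)) - (-31 - 11*(-3) + 2*6 - 3*6) = (-3 + √18) - (-31 + 33 + 12 - 18) = (-3 + 3*√2) - 1*(-4) = (-3 + 3*√2) + 4 = 1 + 3*√2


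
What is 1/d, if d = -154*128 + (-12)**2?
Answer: -1/19568 ≈ -5.1104e-5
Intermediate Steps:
d = -19568 (d = -19712 + 144 = -19568)
1/d = 1/(-19568) = -1/19568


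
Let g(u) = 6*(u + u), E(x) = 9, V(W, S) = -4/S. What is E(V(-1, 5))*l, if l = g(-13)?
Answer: -1404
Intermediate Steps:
g(u) = 12*u (g(u) = 6*(2*u) = 12*u)
l = -156 (l = 12*(-13) = -156)
E(V(-1, 5))*l = 9*(-156) = -1404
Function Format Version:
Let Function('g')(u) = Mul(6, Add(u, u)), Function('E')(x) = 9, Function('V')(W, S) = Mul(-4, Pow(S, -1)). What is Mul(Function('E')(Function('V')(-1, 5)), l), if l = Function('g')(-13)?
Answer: -1404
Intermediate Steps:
Function('g')(u) = Mul(12, u) (Function('g')(u) = Mul(6, Mul(2, u)) = Mul(12, u))
l = -156 (l = Mul(12, -13) = -156)
Mul(Function('E')(Function('V')(-1, 5)), l) = Mul(9, -156) = -1404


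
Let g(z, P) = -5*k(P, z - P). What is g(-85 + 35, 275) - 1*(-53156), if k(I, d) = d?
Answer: 54781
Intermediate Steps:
g(z, P) = -5*z + 5*P (g(z, P) = -5*(z - P) = -5*z + 5*P)
g(-85 + 35, 275) - 1*(-53156) = (-5*(-85 + 35) + 5*275) - 1*(-53156) = (-5*(-50) + 1375) + 53156 = (250 + 1375) + 53156 = 1625 + 53156 = 54781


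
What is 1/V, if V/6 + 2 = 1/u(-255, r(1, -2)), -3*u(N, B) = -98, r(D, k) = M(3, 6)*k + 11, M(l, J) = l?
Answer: -49/579 ≈ -0.084629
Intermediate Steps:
r(D, k) = 11 + 3*k (r(D, k) = 3*k + 11 = 11 + 3*k)
u(N, B) = 98/3 (u(N, B) = -1/3*(-98) = 98/3)
V = -579/49 (V = -12 + 6/(98/3) = -12 + 6*(3/98) = -12 + 9/49 = -579/49 ≈ -11.816)
1/V = 1/(-579/49) = -49/579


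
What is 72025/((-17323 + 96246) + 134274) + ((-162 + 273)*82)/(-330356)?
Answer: 10926685903/35215454066 ≈ 0.31028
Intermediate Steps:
72025/((-17323 + 96246) + 134274) + ((-162 + 273)*82)/(-330356) = 72025/(78923 + 134274) + (111*82)*(-1/330356) = 72025/213197 + 9102*(-1/330356) = 72025*(1/213197) - 4551/165178 = 72025/213197 - 4551/165178 = 10926685903/35215454066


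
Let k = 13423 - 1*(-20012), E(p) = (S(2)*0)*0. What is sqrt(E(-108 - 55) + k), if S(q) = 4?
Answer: 3*sqrt(3715) ≈ 182.85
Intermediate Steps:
E(p) = 0 (E(p) = (4*0)*0 = 0*0 = 0)
k = 33435 (k = 13423 + 20012 = 33435)
sqrt(E(-108 - 55) + k) = sqrt(0 + 33435) = sqrt(33435) = 3*sqrt(3715)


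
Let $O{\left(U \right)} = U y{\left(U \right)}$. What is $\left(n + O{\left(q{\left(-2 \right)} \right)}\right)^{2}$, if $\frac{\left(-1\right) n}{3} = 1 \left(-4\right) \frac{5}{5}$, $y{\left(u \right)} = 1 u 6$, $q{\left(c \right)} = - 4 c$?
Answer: $156816$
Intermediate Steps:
$y{\left(u \right)} = 6 u$ ($y{\left(u \right)} = u 6 = 6 u$)
$O{\left(U \right)} = 6 U^{2}$ ($O{\left(U \right)} = U 6 U = 6 U^{2}$)
$n = 12$ ($n = - 3 \cdot 1 \left(-4\right) \frac{5}{5} = - 3 \left(- 4 \cdot 5 \cdot \frac{1}{5}\right) = - 3 \left(\left(-4\right) 1\right) = \left(-3\right) \left(-4\right) = 12$)
$\left(n + O{\left(q{\left(-2 \right)} \right)}\right)^{2} = \left(12 + 6 \left(\left(-4\right) \left(-2\right)\right)^{2}\right)^{2} = \left(12 + 6 \cdot 8^{2}\right)^{2} = \left(12 + 6 \cdot 64\right)^{2} = \left(12 + 384\right)^{2} = 396^{2} = 156816$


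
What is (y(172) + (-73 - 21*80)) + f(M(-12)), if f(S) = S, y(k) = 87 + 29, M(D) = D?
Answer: -1649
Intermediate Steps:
y(k) = 116
(y(172) + (-73 - 21*80)) + f(M(-12)) = (116 + (-73 - 21*80)) - 12 = (116 + (-73 - 1680)) - 12 = (116 - 1753) - 12 = -1637 - 12 = -1649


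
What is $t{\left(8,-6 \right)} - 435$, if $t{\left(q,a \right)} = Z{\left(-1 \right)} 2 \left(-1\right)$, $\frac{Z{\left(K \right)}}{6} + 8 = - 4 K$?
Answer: $-387$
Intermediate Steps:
$Z{\left(K \right)} = -48 - 24 K$ ($Z{\left(K \right)} = -48 + 6 \left(- 4 K\right) = -48 - 24 K$)
$t{\left(q,a \right)} = 48$ ($t{\left(q,a \right)} = \left(-48 - -24\right) 2 \left(-1\right) = \left(-48 + 24\right) 2 \left(-1\right) = \left(-24\right) 2 \left(-1\right) = \left(-48\right) \left(-1\right) = 48$)
$t{\left(8,-6 \right)} - 435 = 48 - 435 = -387$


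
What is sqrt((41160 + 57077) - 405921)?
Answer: 2*I*sqrt(76921) ≈ 554.69*I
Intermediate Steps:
sqrt((41160 + 57077) - 405921) = sqrt(98237 - 405921) = sqrt(-307684) = 2*I*sqrt(76921)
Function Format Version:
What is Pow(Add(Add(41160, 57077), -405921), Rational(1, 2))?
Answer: Mul(2, I, Pow(76921, Rational(1, 2))) ≈ Mul(554.69, I)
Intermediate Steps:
Pow(Add(Add(41160, 57077), -405921), Rational(1, 2)) = Pow(Add(98237, -405921), Rational(1, 2)) = Pow(-307684, Rational(1, 2)) = Mul(2, I, Pow(76921, Rational(1, 2)))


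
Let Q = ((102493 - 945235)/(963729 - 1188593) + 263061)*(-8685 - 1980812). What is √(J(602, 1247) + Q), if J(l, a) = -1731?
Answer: I*√413490783462518571321/28108 ≈ 7.2344e+5*I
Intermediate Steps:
Q = -58843145310221331/112432 (Q = (-842742/(-224864) + 263061)*(-1989497) = (-842742*(-1/224864) + 263061)*(-1989497) = (421371/112432 + 263061)*(-1989497) = (29576895723/112432)*(-1989497) = -58843145310221331/112432 ≈ -5.2337e+11)
√(J(602, 1247) + Q) = √(-1731 - 58843145310221331/112432) = √(-58843145504841123/112432) = I*√413490783462518571321/28108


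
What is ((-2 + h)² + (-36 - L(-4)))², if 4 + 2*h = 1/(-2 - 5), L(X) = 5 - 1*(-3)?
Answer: 28890625/38416 ≈ 752.05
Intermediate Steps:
L(X) = 8 (L(X) = 5 + 3 = 8)
h = -29/14 (h = -2 + 1/(2*(-2 - 5)) = -2 + (½)/(-7) = -2 + (½)*(-⅐) = -2 - 1/14 = -29/14 ≈ -2.0714)
((-2 + h)² + (-36 - L(-4)))² = ((-2 - 29/14)² + (-36 - 1*8))² = ((-57/14)² + (-36 - 8))² = (3249/196 - 44)² = (-5375/196)² = 28890625/38416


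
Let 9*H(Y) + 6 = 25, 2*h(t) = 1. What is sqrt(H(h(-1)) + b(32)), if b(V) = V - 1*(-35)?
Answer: sqrt(622)/3 ≈ 8.3133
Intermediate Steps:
b(V) = 35 + V (b(V) = V + 35 = 35 + V)
h(t) = 1/2 (h(t) = (1/2)*1 = 1/2)
H(Y) = 19/9 (H(Y) = -2/3 + (1/9)*25 = -2/3 + 25/9 = 19/9)
sqrt(H(h(-1)) + b(32)) = sqrt(19/9 + (35 + 32)) = sqrt(19/9 + 67) = sqrt(622/9) = sqrt(622)/3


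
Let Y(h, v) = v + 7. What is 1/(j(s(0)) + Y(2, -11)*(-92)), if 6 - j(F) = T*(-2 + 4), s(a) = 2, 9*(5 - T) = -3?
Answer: 3/1090 ≈ 0.0027523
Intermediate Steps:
T = 16/3 (T = 5 - ⅑*(-3) = 5 + ⅓ = 16/3 ≈ 5.3333)
Y(h, v) = 7 + v
j(F) = -14/3 (j(F) = 6 - 16*(-2 + 4)/3 = 6 - 16*2/3 = 6 - 1*32/3 = 6 - 32/3 = -14/3)
1/(j(s(0)) + Y(2, -11)*(-92)) = 1/(-14/3 + (7 - 11)*(-92)) = 1/(-14/3 - 4*(-92)) = 1/(-14/3 + 368) = 1/(1090/3) = 3/1090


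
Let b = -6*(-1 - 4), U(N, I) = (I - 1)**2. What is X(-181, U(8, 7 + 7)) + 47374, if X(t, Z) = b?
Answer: 47404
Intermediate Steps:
U(N, I) = (-1 + I)**2
b = 30 (b = -6*(-5) = 30)
X(t, Z) = 30
X(-181, U(8, 7 + 7)) + 47374 = 30 + 47374 = 47404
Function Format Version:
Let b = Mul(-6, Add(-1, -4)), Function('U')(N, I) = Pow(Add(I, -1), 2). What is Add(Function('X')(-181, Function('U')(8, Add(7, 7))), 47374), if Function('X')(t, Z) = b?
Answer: 47404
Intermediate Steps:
Function('U')(N, I) = Pow(Add(-1, I), 2)
b = 30 (b = Mul(-6, -5) = 30)
Function('X')(t, Z) = 30
Add(Function('X')(-181, Function('U')(8, Add(7, 7))), 47374) = Add(30, 47374) = 47404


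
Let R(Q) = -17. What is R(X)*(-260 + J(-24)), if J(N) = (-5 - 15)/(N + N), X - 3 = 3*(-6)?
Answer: 52955/12 ≈ 4412.9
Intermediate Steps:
X = -15 (X = 3 + 3*(-6) = 3 - 18 = -15)
J(N) = -10/N (J(N) = -20*1/(2*N) = -10/N)
R(X)*(-260 + J(-24)) = -17*(-260 - 10/(-24)) = -17*(-260 - 10*(-1/24)) = -17*(-260 + 5/12) = -17*(-3115/12) = 52955/12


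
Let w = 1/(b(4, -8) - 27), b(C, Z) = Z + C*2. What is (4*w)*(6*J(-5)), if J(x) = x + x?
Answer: 80/9 ≈ 8.8889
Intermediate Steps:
J(x) = 2*x
b(C, Z) = Z + 2*C
w = -1/27 (w = 1/((-8 + 2*4) - 27) = 1/((-8 + 8) - 27) = 1/(0 - 27) = 1/(-27) = -1/27 ≈ -0.037037)
(4*w)*(6*J(-5)) = (4*(-1/27))*(6*(2*(-5))) = -8*(-10)/9 = -4/27*(-60) = 80/9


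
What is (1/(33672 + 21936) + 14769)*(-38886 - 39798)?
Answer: -5385097244021/4634 ≈ -1.1621e+9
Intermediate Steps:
(1/(33672 + 21936) + 14769)*(-38886 - 39798) = (1/55608 + 14769)*(-78684) = (821274553/55608)*(-78684) = -5385097244021/4634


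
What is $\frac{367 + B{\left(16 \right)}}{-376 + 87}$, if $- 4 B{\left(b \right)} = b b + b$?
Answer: $- \frac{299}{289} \approx -1.0346$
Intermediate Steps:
$B{\left(b \right)} = - \frac{b}{4} - \frac{b^{2}}{4}$ ($B{\left(b \right)} = - \frac{b b + b}{4} = - \frac{b^{2} + b}{4} = - \frac{b + b^{2}}{4} = - \frac{b}{4} - \frac{b^{2}}{4}$)
$\frac{367 + B{\left(16 \right)}}{-376 + 87} = \frac{367 - 4 \left(1 + 16\right)}{-376 + 87} = \frac{367 - 4 \cdot 17}{-289} = \left(367 - 68\right) \left(- \frac{1}{289}\right) = 299 \left(- \frac{1}{289}\right) = - \frac{299}{289}$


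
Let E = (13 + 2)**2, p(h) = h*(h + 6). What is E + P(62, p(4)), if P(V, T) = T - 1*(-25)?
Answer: 290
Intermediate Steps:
p(h) = h*(6 + h)
P(V, T) = 25 + T (P(V, T) = T + 25 = 25 + T)
E = 225 (E = 15**2 = 225)
E + P(62, p(4)) = 225 + (25 + 4*(6 + 4)) = 225 + (25 + 4*10) = 225 + (25 + 40) = 225 + 65 = 290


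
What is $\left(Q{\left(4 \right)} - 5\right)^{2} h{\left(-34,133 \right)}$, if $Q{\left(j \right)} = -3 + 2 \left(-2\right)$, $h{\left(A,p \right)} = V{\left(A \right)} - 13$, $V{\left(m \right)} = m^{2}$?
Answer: $164592$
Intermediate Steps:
$h{\left(A,p \right)} = -13 + A^{2}$ ($h{\left(A,p \right)} = A^{2} - 13 = -13 + A^{2}$)
$Q{\left(j \right)} = -7$ ($Q{\left(j \right)} = -3 - 4 = -7$)
$\left(Q{\left(4 \right)} - 5\right)^{2} h{\left(-34,133 \right)} = \left(-7 - 5\right)^{2} \left(-13 + \left(-34\right)^{2}\right) = \left(-12\right)^{2} \left(-13 + 1156\right) = 144 \cdot 1143 = 164592$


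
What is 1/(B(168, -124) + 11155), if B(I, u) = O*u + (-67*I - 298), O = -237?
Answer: 1/28989 ≈ 3.4496e-5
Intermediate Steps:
B(I, u) = -298 - 237*u - 67*I (B(I, u) = -237*u + (-67*I - 298) = -237*u + (-298 - 67*I) = -298 - 237*u - 67*I)
1/(B(168, -124) + 11155) = 1/((-298 - 237*(-124) - 67*168) + 11155) = 1/((-298 + 29388 - 11256) + 11155) = 1/(17834 + 11155) = 1/28989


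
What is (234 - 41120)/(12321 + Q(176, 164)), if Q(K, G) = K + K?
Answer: -40886/12673 ≈ -3.2262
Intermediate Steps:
Q(K, G) = 2*K
(234 - 41120)/(12321 + Q(176, 164)) = (234 - 41120)/(12321 + 2*176) = -40886/(12321 + 352) = -40886/12673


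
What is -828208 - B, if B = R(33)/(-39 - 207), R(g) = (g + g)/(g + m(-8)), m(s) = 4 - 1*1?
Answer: -1222434997/1476 ≈ -8.2821e+5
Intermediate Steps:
m(s) = 3 (m(s) = 4 - 1 = 3)
R(g) = 2*g/(3 + g) (R(g) = (g + g)/(g + 3) = (2*g)/(3 + g) = 2*g/(3 + g))
B = -11/1476 (B = (2*33/(3 + 33))/(-39 - 207) = (2*33/36)/(-246) = (2*33*(1/36))*(-1/246) = (11/6)*(-1/246) = -11/1476 ≈ -0.0074526)
-828208 - B = -828208 - 1*(-11/1476) = -828208 + 11/1476 = -1222434997/1476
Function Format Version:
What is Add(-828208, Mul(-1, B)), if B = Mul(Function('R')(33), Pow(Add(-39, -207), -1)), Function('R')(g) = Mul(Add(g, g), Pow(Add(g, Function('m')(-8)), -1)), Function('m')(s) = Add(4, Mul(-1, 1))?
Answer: Rational(-1222434997, 1476) ≈ -8.2821e+5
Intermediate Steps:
Function('m')(s) = 3 (Function('m')(s) = Add(4, -1) = 3)
Function('R')(g) = Mul(2, g, Pow(Add(3, g), -1)) (Function('R')(g) = Mul(Add(g, g), Pow(Add(g, 3), -1)) = Mul(Mul(2, g), Pow(Add(3, g), -1)) = Mul(2, g, Pow(Add(3, g), -1)))
B = Rational(-11, 1476) (B = Mul(Mul(2, 33, Pow(Add(3, 33), -1)), Pow(Add(-39, -207), -1)) = Mul(Mul(2, 33, Pow(36, -1)), Pow(-246, -1)) = Mul(Mul(2, 33, Rational(1, 36)), Rational(-1, 246)) = Mul(Rational(11, 6), Rational(-1, 246)) = Rational(-11, 1476) ≈ -0.0074526)
Add(-828208, Mul(-1, B)) = Add(-828208, Mul(-1, Rational(-11, 1476))) = Add(-828208, Rational(11, 1476)) = Rational(-1222434997, 1476)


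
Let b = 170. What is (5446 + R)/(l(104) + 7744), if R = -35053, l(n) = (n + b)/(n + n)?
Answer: -3079128/805513 ≈ -3.8226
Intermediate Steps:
l(n) = (170 + n)/(2*n) (l(n) = (n + 170)/(n + n) = (170 + n)/((2*n)) = (170 + n)*(1/(2*n)) = (170 + n)/(2*n))
(5446 + R)/(l(104) + 7744) = (5446 - 35053)/((1/2)*(170 + 104)/104 + 7744) = -29607/((1/2)*(1/104)*274 + 7744) = -29607/(137/104 + 7744) = -29607/805513/104 = -29607*104/805513 = -3079128/805513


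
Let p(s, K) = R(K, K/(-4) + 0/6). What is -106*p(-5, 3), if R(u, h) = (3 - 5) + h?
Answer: 583/2 ≈ 291.50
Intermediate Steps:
R(u, h) = -2 + h
p(s, K) = -2 - K/4 (p(s, K) = -2 + (K/(-4) + 0/6) = -2 + (K*(-¼) + 0*(⅙)) = -2 + (-K/4 + 0) = -2 - K/4)
-106*p(-5, 3) = -106*(-2 - ¼*3) = -106*(-2 - ¾) = -106*(-11/4) = 583/2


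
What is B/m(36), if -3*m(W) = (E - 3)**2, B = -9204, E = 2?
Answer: 27612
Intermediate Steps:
m(W) = -1/3 (m(W) = -(2 - 3)**2/3 = -1/3*(-1)**2 = -1/3*1 = -1/3)
B/m(36) = -9204/(-1/3) = -9204*(-3) = 27612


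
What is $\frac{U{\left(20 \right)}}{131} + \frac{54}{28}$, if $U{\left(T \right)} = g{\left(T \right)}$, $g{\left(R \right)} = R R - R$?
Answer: $\frac{8857}{1834} \approx 4.8293$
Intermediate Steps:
$g{\left(R \right)} = R^{2} - R$
$U{\left(T \right)} = T \left(-1 + T\right)$
$\frac{U{\left(20 \right)}}{131} + \frac{54}{28} = \frac{20 \left(-1 + 20\right)}{131} + \frac{54}{28} = 20 \cdot 19 \cdot \frac{1}{131} + 54 \cdot \frac{1}{28} = 380 \cdot \frac{1}{131} + \frac{27}{14} = \frac{380}{131} + \frac{27}{14} = \frac{8857}{1834}$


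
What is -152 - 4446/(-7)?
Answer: 3382/7 ≈ 483.14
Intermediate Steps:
-152 - 4446/(-7) = -152 - 4446*(-1)/7 = -152 - 78*(-57/7) = -152 + 4446/7 = 3382/7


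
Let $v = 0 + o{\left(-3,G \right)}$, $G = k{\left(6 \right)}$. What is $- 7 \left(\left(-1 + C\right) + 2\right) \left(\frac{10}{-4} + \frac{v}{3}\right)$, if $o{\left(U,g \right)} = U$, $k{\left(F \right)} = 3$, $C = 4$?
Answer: $\frac{245}{2} \approx 122.5$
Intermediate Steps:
$G = 3$
$v = -3$ ($v = 0 - 3 = -3$)
$- 7 \left(\left(-1 + C\right) + 2\right) \left(\frac{10}{-4} + \frac{v}{3}\right) = - 7 \left(\left(-1 + 4\right) + 2\right) \left(\frac{10}{-4} - \frac{3}{3}\right) = - 7 \left(3 + 2\right) \left(10 \left(- \frac{1}{4}\right) - 1\right) = \left(-7\right) 5 \left(- \frac{5}{2} - 1\right) = \left(-35\right) \left(- \frac{7}{2}\right) = \frac{245}{2}$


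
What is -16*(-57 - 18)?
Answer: 1200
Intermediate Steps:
-16*(-57 - 18) = -16*(-75) = -4*(-300) = 1200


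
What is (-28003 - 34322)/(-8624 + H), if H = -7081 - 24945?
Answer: 831/542 ≈ 1.5332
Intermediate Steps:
H = -32026
(-28003 - 34322)/(-8624 + H) = (-28003 - 34322)/(-8624 - 32026) = -62325/(-40650) = -62325*(-1/40650) = 831/542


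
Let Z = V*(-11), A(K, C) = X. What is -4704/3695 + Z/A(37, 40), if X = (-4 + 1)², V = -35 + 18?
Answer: 648629/33255 ≈ 19.505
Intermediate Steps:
V = -17
X = 9 (X = (-3)² = 9)
A(K, C) = 9
Z = 187 (Z = -17*(-11) = 187)
-4704/3695 + Z/A(37, 40) = -4704/3695 + 187/9 = 648629/33255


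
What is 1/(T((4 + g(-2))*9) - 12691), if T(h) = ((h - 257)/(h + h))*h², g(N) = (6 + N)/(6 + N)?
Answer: -1/17461 ≈ -5.7271e-5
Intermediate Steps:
g(N) = 1
T(h) = h*(-257 + h)/2 (T(h) = ((-257 + h)/((2*h)))*h² = ((-257 + h)*(1/(2*h)))*h² = ((-257 + h)/(2*h))*h² = h*(-257 + h)/2)
1/(T((4 + g(-2))*9) - 12691) = 1/(((4 + 1)*9)*(-257 + (4 + 1)*9)/2 - 12691) = 1/((5*9)*(-257 + 5*9)/2 - 12691) = 1/((½)*45*(-257 + 45) - 12691) = 1/((½)*45*(-212) - 12691) = 1/(-4770 - 12691) = 1/(-17461) = -1/17461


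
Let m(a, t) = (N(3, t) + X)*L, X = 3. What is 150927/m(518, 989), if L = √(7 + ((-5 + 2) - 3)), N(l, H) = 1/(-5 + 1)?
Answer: 603708/11 ≈ 54883.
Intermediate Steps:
N(l, H) = -¼ (N(l, H) = 1/(-4) = -¼)
L = 1 (L = √(7 + (-3 - 3)) = √(7 - 6) = √1 = 1)
m(a, t) = 11/4 (m(a, t) = (-¼ + 3)*1 = (11/4)*1 = 11/4)
150927/m(518, 989) = 150927/(11/4) = 150927*(4/11) = 603708/11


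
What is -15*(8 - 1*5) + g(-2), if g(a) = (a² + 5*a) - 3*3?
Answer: -60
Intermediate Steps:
g(a) = -9 + a² + 5*a (g(a) = (a² + 5*a) - 9 = -9 + a² + 5*a)
-15*(8 - 1*5) + g(-2) = -15*(8 - 1*5) + (-9 + (-2)² + 5*(-2)) = -15*(8 - 5) + (-9 + 4 - 10) = -15*3 - 15 = -45 - 15 = -60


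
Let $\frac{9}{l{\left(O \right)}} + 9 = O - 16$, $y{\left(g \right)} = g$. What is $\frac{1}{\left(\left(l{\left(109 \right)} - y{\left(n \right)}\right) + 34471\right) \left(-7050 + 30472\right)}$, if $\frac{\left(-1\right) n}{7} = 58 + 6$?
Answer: $\frac{2}{1635750655} \approx 1.2227 \cdot 10^{-9}$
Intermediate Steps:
$n = -448$ ($n = - 7 \left(58 + 6\right) = \left(-7\right) 64 = -448$)
$l{\left(O \right)} = \frac{9}{-25 + O}$ ($l{\left(O \right)} = \frac{9}{-9 + \left(O - 16\right)} = \frac{9}{-9 + \left(-16 + O\right)} = \frac{9}{-25 + O}$)
$\frac{1}{\left(\left(l{\left(109 \right)} - y{\left(n \right)}\right) + 34471\right) \left(-7050 + 30472\right)} = \frac{1}{\left(\left(\frac{9}{-25 + 109} - -448\right) + 34471\right) \left(-7050 + 30472\right)} = \frac{1}{\left(\left(\frac{9}{84} + 448\right) + 34471\right) 23422} = \frac{1}{\left(9 \cdot \frac{1}{84} + 448\right) + 34471} \cdot \frac{1}{23422} = \frac{1}{\left(\frac{3}{28} + 448\right) + 34471} \cdot \frac{1}{23422} = \frac{1}{\frac{12547}{28} + 34471} \cdot \frac{1}{23422} = \frac{1}{\frac{977735}{28}} \cdot \frac{1}{23422} = \frac{28}{977735} \cdot \frac{1}{23422} = \frac{2}{1635750655}$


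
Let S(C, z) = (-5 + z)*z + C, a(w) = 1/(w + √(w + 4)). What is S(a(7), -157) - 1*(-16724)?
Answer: 1602011/38 - √11/38 ≈ 42158.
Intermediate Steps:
a(w) = 1/(w + √(4 + w))
S(C, z) = C + z*(-5 + z) (S(C, z) = z*(-5 + z) + C = C + z*(-5 + z))
S(a(7), -157) - 1*(-16724) = (1/(7 + √(4 + 7)) + (-157)² - 5*(-157)) - 1*(-16724) = (1/(7 + √11) + 24649 + 785) + 16724 = (25434 + 1/(7 + √11)) + 16724 = 42158 + 1/(7 + √11)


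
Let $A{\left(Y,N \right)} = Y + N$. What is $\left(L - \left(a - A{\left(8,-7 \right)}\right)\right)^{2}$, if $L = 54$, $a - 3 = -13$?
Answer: $4225$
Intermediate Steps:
$A{\left(Y,N \right)} = N + Y$
$a = -10$ ($a = 3 - 13 = -10$)
$\left(L - \left(a - A{\left(8,-7 \right)}\right)\right)^{2} = \left(54 + \left(\left(-7 + 8\right) - -10\right)\right)^{2} = \left(54 + \left(1 + 10\right)\right)^{2} = \left(54 + 11\right)^{2} = 65^{2} = 4225$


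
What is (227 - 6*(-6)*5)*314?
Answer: 127798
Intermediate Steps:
(227 - 6*(-6)*5)*314 = (227 + 36*5)*314 = (227 + 180)*314 = 407*314 = 127798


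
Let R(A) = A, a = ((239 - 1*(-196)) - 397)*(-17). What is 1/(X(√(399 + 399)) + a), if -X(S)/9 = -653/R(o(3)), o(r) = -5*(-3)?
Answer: -5/1271 ≈ -0.0039339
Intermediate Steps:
o(r) = 15
a = -646 (a = ((239 + 196) - 397)*(-17) = (435 - 397)*(-17) = 38*(-17) = -646)
X(S) = 1959/5 (X(S) = -(-5877)/15 = -9*(-653/15) = 1959/5)
1/(X(√(399 + 399)) + a) = 1/(1959/5 - 646) = 1/(-1271/5) = -5/1271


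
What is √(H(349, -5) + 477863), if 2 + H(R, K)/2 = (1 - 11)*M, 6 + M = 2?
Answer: √477939 ≈ 691.33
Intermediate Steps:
M = -4 (M = -6 + 2 = -4)
H(R, K) = 76 (H(R, K) = -4 + 2*((1 - 11)*(-4)) = -4 + 2*(-10*(-4)) = -4 + 2*40 = -4 + 80 = 76)
√(H(349, -5) + 477863) = √(76 + 477863) = √477939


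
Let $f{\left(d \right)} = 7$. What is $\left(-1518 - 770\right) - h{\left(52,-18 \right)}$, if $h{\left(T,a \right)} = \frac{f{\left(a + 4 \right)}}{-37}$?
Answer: $- \frac{84649}{37} \approx -2287.8$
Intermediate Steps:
$h{\left(T,a \right)} = - \frac{7}{37}$ ($h{\left(T,a \right)} = \frac{7}{-37} = 7 \left(- \frac{1}{37}\right) = - \frac{7}{37}$)
$\left(-1518 - 770\right) - h{\left(52,-18 \right)} = \left(-1518 - 770\right) - - \frac{7}{37} = -2288 + \frac{7}{37} = - \frac{84649}{37}$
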